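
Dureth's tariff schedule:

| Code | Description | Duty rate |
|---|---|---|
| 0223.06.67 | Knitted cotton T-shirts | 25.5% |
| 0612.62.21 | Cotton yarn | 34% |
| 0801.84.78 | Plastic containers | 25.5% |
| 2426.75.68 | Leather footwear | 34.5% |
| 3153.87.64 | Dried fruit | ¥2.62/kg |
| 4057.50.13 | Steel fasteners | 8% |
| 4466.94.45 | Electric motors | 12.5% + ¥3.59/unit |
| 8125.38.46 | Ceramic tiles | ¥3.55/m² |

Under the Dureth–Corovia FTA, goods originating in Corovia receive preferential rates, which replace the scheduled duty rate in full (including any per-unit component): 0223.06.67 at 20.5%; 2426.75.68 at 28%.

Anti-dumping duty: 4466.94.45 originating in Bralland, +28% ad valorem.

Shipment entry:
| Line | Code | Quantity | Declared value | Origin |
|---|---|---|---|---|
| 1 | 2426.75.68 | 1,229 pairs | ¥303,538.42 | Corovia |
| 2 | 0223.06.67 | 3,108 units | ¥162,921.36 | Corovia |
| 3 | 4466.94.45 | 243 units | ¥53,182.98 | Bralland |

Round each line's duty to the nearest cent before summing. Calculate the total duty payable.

Line 1 (2426.75.68, Corovia, 1,229 pairs, ¥303,538.42):
Base rate for 2426.75.68 is 34.5%.
Origin Corovia qualifies under the Dureth–Corovia agreement and 2426.75.68 is covered: preferential rate 28% applies instead.
Duty = ¥303,538.42 × 28% = ¥84,990.76.
Line 2 (0223.06.67, Corovia, 3,108 units, ¥162,921.36):
Base rate for 0223.06.67 is 25.5%.
Origin Corovia qualifies under the Dureth–Corovia agreement and 0223.06.67 is covered: preferential rate 20.5% applies instead.
Duty = ¥162,921.36 × 20.5% = ¥33,398.88.
Line 3 (4466.94.45, Bralland, 243 units, ¥53,182.98):
Base rate for 4466.94.45 is 12.5% + ¥3.59/unit.
Additional duty on 4466.94.45 from Bralland: +28%. Applied ad valorem rate: 12.5% + 28% = 40.5%.
Duty = ¥53,182.98 × 40.5% + 243 × ¥3.59 = ¥22,411.48.
Total = ¥84,990.76 + ¥33,398.88 + ¥22,411.48 = ¥140,801.12.

¥140,801.12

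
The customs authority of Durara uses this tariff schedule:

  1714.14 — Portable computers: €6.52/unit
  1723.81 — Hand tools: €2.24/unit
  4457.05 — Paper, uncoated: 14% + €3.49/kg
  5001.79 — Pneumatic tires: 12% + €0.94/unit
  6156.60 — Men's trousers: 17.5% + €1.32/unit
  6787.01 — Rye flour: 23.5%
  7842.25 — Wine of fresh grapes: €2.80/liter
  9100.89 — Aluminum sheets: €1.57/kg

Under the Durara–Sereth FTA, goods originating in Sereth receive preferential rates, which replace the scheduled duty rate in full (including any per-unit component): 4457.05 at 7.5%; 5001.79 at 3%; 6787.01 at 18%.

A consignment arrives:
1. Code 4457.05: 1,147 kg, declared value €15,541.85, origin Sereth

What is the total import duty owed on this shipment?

Line 1 (4457.05, Sereth, 1,147 kg, €15,541.85):
Base rate for 4457.05 is 14% + €3.49/kg.
Origin Sereth qualifies under the Durara–Sereth agreement and 4457.05 is covered: preferential rate 7.5% applies instead.
Duty = €15,541.85 × 7.5% = €1,165.64.

€1,165.64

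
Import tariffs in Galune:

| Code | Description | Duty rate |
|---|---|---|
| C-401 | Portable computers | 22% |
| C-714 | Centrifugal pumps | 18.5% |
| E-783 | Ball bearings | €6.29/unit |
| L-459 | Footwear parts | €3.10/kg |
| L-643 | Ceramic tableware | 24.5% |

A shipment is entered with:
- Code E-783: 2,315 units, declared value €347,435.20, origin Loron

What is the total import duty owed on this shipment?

Line 1 (E-783, Loron, 2,315 units, €347,435.20):
Base rate for E-783 is €6.29/unit.
Duty = 2,315 × €6.29 = €14,561.35.

€14,561.35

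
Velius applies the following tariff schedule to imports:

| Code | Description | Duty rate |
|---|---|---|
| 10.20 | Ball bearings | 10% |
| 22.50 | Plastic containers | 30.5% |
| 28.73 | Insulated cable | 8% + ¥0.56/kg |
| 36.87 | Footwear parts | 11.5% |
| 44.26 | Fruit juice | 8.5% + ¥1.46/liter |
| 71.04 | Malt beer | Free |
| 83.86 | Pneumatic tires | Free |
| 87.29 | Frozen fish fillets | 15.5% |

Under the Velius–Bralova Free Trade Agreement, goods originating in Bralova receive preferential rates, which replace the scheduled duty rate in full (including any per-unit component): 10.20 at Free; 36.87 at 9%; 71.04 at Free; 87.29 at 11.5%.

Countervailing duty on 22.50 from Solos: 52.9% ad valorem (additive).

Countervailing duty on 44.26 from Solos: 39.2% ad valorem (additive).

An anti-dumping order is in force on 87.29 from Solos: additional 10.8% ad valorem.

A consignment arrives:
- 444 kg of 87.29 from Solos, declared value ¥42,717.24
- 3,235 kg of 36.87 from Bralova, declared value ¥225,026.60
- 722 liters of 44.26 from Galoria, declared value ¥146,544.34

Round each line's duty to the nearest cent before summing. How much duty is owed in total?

¥44,997.41

Line 1 (87.29, Solos, 444 kg, ¥42,717.24):
Base rate for 87.29 is 15.5%.
87.29 has an FTA preferential rate, but origin Solos is not Bralova; base rate stands.
Additional duty on 87.29 from Solos: +10.8%. Applied ad valorem rate: 15.5% + 10.8% = 26.3%.
Duty = ¥42,717.24 × 26.3% = ¥11,234.63.
Line 2 (36.87, Bralova, 3,235 kg, ¥225,026.60):
Base rate for 36.87 is 11.5%.
Origin Bralova qualifies under the Velius–Bralova agreement and 36.87 is covered: preferential rate 9% applies instead.
Duty = ¥225,026.60 × 9% = ¥20,252.39.
Line 3 (44.26, Galoria, 722 liters, ¥146,544.34):
Base rate for 44.26 is 8.5% + ¥1.46/liter.
The additional-duty order on 44.26 targets Solos, not Galoria; it does not apply.
Duty = ¥146,544.34 × 8.5% + 722 × ¥1.46 = ¥13,510.39.
Total = ¥11,234.63 + ¥20,252.39 + ¥13,510.39 = ¥44,997.41.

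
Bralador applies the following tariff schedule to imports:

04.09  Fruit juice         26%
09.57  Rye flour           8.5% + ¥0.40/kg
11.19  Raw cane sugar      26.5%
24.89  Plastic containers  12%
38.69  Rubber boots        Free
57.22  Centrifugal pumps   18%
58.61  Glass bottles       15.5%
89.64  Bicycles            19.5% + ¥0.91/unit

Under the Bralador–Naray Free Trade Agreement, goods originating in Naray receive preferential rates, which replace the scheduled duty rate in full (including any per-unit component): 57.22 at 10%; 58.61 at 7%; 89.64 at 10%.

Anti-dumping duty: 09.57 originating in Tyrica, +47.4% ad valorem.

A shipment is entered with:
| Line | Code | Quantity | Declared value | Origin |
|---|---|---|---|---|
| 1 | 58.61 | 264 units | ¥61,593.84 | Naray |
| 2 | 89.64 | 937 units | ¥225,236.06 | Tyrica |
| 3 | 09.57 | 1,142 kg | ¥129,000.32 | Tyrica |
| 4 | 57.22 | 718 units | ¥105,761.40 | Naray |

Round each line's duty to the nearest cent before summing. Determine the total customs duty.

¥132,229.39

Line 1 (58.61, Naray, 264 units, ¥61,593.84):
Base rate for 58.61 is 15.5%.
Origin Naray qualifies under the Bralador–Naray agreement and 58.61 is covered: preferential rate 7% applies instead.
Duty = ¥61,593.84 × 7% = ¥4,311.57.
Line 2 (89.64, Tyrica, 937 units, ¥225,236.06):
Base rate for 89.64 is 19.5% + ¥0.91/unit.
89.64 has an FTA preferential rate, but origin Tyrica is not Naray; base rate stands.
Duty = ¥225,236.06 × 19.5% + 937 × ¥0.91 = ¥44,773.70.
Line 3 (09.57, Tyrica, 1,142 kg, ¥129,000.32):
Base rate for 09.57 is 8.5% + ¥0.40/kg.
Additional duty on 09.57 from Tyrica: +47.4%. Applied ad valorem rate: 8.5% + 47.4% = 55.9%.
Duty = ¥129,000.32 × 55.9% + 1,142 × ¥0.40 = ¥72,567.98.
Line 4 (57.22, Naray, 718 units, ¥105,761.40):
Base rate for 57.22 is 18%.
Origin Naray qualifies under the Bralador–Naray agreement and 57.22 is covered: preferential rate 10% applies instead.
Duty = ¥105,761.40 × 10% = ¥10,576.14.
Total = ¥4,311.57 + ¥44,773.70 + ¥72,567.98 + ¥10,576.14 = ¥132,229.39.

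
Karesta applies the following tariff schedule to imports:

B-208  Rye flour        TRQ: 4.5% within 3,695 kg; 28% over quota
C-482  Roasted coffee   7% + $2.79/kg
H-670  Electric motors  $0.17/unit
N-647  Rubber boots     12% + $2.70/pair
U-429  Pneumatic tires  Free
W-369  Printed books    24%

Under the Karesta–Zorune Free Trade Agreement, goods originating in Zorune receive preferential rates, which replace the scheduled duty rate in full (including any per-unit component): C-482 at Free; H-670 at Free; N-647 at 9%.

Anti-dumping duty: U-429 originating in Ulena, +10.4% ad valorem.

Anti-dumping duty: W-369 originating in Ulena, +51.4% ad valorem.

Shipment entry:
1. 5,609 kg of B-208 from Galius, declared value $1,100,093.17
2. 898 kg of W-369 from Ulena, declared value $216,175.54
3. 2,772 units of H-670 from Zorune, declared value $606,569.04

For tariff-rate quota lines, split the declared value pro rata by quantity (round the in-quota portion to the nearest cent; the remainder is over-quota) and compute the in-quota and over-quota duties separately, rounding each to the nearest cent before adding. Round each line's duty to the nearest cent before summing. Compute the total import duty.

Line 1 (B-208, Galius, 5,609 kg, $1,100,093.17):
Code B-208 is under a tariff-rate quota (threshold 3,695 kg). In-quota: 3,695 kg at 4.5%; over-quota: 1,914 kg at 28%.
Pro-rata value split: in-quota = $1,100,093.17 × 3,695/5,609 = $724,700.35; over-quota = $1,100,093.17 − $724,700.35 = $375,392.82.
In-quota duty = $724,700.35 × 4.5% = $32,611.52. Over-quota duty = $375,392.82 × 28% = $105,109.99.
Line duty = $32,611.52 + $105,109.99 = $137,721.51.
Line 2 (W-369, Ulena, 898 kg, $216,175.54):
Base rate for W-369 is 24%.
Additional duty on W-369 from Ulena: +51.4%. Applied ad valorem rate: 24% + 51.4% = 75.4%.
Duty = $216,175.54 × 75.4% = $162,996.36.
Line 3 (H-670, Zorune, 2,772 units, $606,569.04):
Base rate for H-670 is $0.17/unit.
Origin Zorune qualifies under the Karesta–Zorune agreement and H-670 is covered: preferential rate Free applies instead.
Duty = $606,569.04 × 0% = $0.00.
Total = $137,721.51 + $162,996.36 + $0.00 = $300,717.87.

$300,717.87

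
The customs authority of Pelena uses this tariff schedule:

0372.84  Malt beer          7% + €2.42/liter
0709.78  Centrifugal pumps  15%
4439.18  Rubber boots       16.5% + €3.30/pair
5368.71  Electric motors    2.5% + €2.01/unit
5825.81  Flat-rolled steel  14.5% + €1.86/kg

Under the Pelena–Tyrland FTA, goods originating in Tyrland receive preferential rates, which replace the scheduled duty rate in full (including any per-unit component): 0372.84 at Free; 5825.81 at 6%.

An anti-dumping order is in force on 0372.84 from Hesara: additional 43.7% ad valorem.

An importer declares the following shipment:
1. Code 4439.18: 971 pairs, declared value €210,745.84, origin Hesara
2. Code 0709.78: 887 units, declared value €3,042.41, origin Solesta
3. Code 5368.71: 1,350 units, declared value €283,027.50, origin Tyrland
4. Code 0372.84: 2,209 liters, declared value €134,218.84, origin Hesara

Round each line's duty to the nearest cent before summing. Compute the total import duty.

€121,617.64

Line 1 (4439.18, Hesara, 971 pairs, €210,745.84):
Base rate for 4439.18 is 16.5% + €3.30/pair.
Duty = €210,745.84 × 16.5% + 971 × €3.30 = €37,977.36.
Line 2 (0709.78, Solesta, 887 units, €3,042.41):
Base rate for 0709.78 is 15%.
Duty = €3,042.41 × 15% = €456.36.
Line 3 (5368.71, Tyrland, 1,350 units, €283,027.50):
Base rate for 5368.71 is 2.5% + €2.01/unit.
Origin Tyrland is the FTA partner but 5368.71 is not on the preference list; base rate stands.
Duty = €283,027.50 × 2.5% + 1,350 × €2.01 = €9,789.19.
Line 4 (0372.84, Hesara, 2,209 liters, €134,218.84):
Base rate for 0372.84 is 7% + €2.42/liter.
0372.84 has an FTA preferential rate, but origin Hesara is not Tyrland; base rate stands.
Additional duty on 0372.84 from Hesara: +43.7%. Applied ad valorem rate: 7% + 43.7% = 50.7%.
Duty = €134,218.84 × 50.7% + 2,209 × €2.42 = €73,394.73.
Total = €37,977.36 + €456.36 + €9,789.19 + €73,394.73 = €121,617.64.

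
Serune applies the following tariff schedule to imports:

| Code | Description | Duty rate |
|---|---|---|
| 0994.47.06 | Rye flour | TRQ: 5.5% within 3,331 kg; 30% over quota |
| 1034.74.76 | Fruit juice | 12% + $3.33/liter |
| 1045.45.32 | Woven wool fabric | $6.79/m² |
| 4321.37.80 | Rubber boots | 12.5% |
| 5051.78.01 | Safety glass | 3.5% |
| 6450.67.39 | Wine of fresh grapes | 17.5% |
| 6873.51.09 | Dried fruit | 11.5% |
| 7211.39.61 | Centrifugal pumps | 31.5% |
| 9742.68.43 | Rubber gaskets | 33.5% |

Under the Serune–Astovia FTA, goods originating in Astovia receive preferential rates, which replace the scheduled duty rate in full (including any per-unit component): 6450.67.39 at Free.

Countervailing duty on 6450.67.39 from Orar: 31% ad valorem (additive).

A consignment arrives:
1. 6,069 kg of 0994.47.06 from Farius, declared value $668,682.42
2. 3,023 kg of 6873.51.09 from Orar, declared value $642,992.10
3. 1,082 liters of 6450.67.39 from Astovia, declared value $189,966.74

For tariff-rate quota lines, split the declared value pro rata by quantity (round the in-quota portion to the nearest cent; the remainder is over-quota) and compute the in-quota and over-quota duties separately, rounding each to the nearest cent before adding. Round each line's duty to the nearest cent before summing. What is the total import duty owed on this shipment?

Line 1 (0994.47.06, Farius, 6,069 kg, $668,682.42):
Code 0994.47.06 is under a tariff-rate quota (threshold 3,331 kg). In-quota: 3,331 kg at 5.5%; over-quota: 2,738 kg at 30%.
Pro-rata value split: in-quota = $668,682.42 × 3,331/6,069 = $367,009.58; over-quota = $668,682.42 − $367,009.58 = $301,672.84.
In-quota duty = $367,009.58 × 5.5% = $20,185.53. Over-quota duty = $301,672.84 × 30% = $90,501.85.
Line duty = $20,185.53 + $90,501.85 = $110,687.38.
Line 2 (6873.51.09, Orar, 3,023 kg, $642,992.10):
Base rate for 6873.51.09 is 11.5%.
Duty = $642,992.10 × 11.5% = $73,944.09.
Line 3 (6450.67.39, Astovia, 1,082 liters, $189,966.74):
Base rate for 6450.67.39 is 17.5%.
Origin Astovia qualifies under the Serune–Astovia agreement and 6450.67.39 is covered: preferential rate Free applies instead.
The additional-duty order on 6450.67.39 targets Orar, not Astovia; it does not apply.
Duty = $189,966.74 × 0% = $0.00.
Total = $110,687.38 + $73,944.09 + $0.00 = $184,631.47.

$184,631.47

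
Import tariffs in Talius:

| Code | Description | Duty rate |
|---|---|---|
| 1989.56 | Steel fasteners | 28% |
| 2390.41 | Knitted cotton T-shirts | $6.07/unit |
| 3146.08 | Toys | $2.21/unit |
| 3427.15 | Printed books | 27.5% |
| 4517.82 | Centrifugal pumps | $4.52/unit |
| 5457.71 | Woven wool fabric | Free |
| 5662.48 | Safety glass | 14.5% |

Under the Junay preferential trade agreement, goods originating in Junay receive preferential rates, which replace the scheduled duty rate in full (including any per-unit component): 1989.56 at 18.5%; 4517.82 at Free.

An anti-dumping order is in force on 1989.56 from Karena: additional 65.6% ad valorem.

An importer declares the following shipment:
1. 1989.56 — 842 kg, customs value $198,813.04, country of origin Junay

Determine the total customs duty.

Line 1 (1989.56, Junay, 842 kg, $198,813.04):
Base rate for 1989.56 is 28%.
Origin Junay qualifies under the Talius–Junay agreement and 1989.56 is covered: preferential rate 18.5% applies instead.
The additional-duty order on 1989.56 targets Karena, not Junay; it does not apply.
Duty = $198,813.04 × 18.5% = $36,780.41.

$36,780.41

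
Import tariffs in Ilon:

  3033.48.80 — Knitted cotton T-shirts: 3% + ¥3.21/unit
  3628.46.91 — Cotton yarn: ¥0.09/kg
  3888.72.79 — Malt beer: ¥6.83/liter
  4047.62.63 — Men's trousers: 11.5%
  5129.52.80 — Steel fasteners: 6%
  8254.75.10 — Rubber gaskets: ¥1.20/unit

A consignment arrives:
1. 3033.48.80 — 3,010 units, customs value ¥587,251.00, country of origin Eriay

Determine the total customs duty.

Line 1 (3033.48.80, Eriay, 3,010 units, ¥587,251.00):
Base rate for 3033.48.80 is 3% + ¥3.21/unit.
Duty = ¥587,251.00 × 3% + 3,010 × ¥3.21 = ¥27,279.63.

¥27,279.63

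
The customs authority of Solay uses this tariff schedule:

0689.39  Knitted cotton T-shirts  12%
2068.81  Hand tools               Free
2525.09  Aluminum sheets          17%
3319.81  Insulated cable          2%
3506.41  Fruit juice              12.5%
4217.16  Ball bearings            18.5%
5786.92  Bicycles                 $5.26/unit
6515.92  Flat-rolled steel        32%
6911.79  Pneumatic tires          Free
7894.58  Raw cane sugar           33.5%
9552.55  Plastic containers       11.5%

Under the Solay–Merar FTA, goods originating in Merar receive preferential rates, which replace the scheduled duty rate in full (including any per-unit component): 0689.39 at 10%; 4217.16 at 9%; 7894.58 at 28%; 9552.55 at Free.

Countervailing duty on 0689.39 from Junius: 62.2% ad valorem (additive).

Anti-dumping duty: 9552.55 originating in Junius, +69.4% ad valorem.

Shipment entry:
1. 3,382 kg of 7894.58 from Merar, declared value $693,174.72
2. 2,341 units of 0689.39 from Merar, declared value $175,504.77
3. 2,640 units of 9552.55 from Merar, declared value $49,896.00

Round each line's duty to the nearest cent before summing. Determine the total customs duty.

$211,639.40

Line 1 (7894.58, Merar, 3,382 kg, $693,174.72):
Base rate for 7894.58 is 33.5%.
Origin Merar qualifies under the Solay–Merar agreement and 7894.58 is covered: preferential rate 28% applies instead.
Duty = $693,174.72 × 28% = $194,088.92.
Line 2 (0689.39, Merar, 2,341 units, $175,504.77):
Base rate for 0689.39 is 12%.
Origin Merar qualifies under the Solay–Merar agreement and 0689.39 is covered: preferential rate 10% applies instead.
The additional-duty order on 0689.39 targets Junius, not Merar; it does not apply.
Duty = $175,504.77 × 10% = $17,550.48.
Line 3 (9552.55, Merar, 2,640 units, $49,896.00):
Base rate for 9552.55 is 11.5%.
Origin Merar qualifies under the Solay–Merar agreement and 9552.55 is covered: preferential rate Free applies instead.
The additional-duty order on 9552.55 targets Junius, not Merar; it does not apply.
Duty = $49,896.00 × 0% = $0.00.
Total = $194,088.92 + $17,550.48 + $0.00 = $211,639.40.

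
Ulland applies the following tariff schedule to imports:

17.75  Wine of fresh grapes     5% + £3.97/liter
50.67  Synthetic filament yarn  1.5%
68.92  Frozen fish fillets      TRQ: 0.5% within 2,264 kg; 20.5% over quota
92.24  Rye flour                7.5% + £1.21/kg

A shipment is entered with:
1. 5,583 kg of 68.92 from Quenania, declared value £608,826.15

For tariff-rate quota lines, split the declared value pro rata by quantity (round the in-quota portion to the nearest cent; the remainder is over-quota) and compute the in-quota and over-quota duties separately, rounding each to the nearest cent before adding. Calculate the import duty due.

£75,431.52

Line 1 (68.92, Quenania, 5,583 kg, £608,826.15):
Code 68.92 is under a tariff-rate quota (threshold 2,264 kg). In-quota: 2,264 kg at 0.5%; over-quota: 3,319 kg at 20.5%.
Pro-rata value split: in-quota = £608,826.15 × 2,264/5,583 = £246,889.20; over-quota = £608,826.15 − £246,889.20 = £361,936.95.
In-quota duty = £246,889.20 × 0.5% = £1,234.45. Over-quota duty = £361,936.95 × 20.5% = £74,197.07.
Line duty = £1,234.45 + £74,197.07 = £75,431.52.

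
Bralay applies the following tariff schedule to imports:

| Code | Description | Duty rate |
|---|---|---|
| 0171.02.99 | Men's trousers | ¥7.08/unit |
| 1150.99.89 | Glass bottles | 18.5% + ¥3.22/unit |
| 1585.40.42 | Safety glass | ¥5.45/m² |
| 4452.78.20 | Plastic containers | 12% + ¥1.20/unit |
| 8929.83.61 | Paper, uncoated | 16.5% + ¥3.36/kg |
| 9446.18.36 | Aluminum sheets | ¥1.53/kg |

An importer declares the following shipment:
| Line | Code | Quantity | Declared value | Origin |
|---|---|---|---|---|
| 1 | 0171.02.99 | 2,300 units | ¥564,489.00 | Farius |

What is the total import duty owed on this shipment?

Line 1 (0171.02.99, Farius, 2,300 units, ¥564,489.00):
Base rate for 0171.02.99 is ¥7.08/unit.
Duty = 2,300 × ¥7.08 = ¥16,284.00.

¥16,284.00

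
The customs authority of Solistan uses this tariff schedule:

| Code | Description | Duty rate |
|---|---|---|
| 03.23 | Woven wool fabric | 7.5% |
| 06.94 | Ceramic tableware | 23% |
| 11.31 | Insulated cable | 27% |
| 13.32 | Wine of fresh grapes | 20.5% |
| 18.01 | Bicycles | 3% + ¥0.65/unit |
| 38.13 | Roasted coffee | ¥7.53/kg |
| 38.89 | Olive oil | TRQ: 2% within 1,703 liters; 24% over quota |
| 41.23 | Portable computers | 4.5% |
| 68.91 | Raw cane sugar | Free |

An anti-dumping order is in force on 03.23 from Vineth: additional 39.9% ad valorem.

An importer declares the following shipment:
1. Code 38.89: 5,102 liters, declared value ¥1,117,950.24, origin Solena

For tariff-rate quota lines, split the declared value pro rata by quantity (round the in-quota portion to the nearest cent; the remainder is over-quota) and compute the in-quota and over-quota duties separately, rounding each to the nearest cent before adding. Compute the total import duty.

Line 1 (38.89, Solena, 5,102 liters, ¥1,117,950.24):
Code 38.89 is under a tariff-rate quota (threshold 1,703 liters). In-quota: 1,703 liters at 2%; over-quota: 3,399 liters at 24%.
Pro-rata value split: in-quota = ¥1,117,950.24 × 1,703/5,102 = ¥373,161.36; over-quota = ¥1,117,950.24 − ¥373,161.36 = ¥744,788.88.
In-quota duty = ¥373,161.36 × 2% = ¥7,463.23. Over-quota duty = ¥744,788.88 × 24% = ¥178,749.33.
Line duty = ¥7,463.23 + ¥178,749.33 = ¥186,212.56.

¥186,212.56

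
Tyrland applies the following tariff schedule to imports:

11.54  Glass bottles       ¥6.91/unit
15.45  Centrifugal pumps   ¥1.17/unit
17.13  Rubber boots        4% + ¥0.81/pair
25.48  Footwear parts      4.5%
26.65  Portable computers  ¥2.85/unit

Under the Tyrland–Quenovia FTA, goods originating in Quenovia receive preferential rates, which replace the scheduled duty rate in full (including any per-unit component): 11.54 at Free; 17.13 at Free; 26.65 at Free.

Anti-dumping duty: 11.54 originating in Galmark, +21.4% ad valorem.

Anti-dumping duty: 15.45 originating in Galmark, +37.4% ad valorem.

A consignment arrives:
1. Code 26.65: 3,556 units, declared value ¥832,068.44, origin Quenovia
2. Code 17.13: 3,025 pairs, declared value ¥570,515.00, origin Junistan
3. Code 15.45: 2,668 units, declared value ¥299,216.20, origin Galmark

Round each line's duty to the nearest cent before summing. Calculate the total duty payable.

¥140,299.27

Line 1 (26.65, Quenovia, 3,556 units, ¥832,068.44):
Base rate for 26.65 is ¥2.85/unit.
Origin Quenovia qualifies under the Tyrland–Quenovia agreement and 26.65 is covered: preferential rate Free applies instead.
Duty = ¥832,068.44 × 0% = ¥0.00.
Line 2 (17.13, Junistan, 3,025 pairs, ¥570,515.00):
Base rate for 17.13 is 4% + ¥0.81/pair.
17.13 has an FTA preferential rate, but origin Junistan is not Quenovia; base rate stands.
Duty = ¥570,515.00 × 4% + 3,025 × ¥0.81 = ¥25,270.85.
Line 3 (15.45, Galmark, 2,668 units, ¥299,216.20):
Base rate for 15.45 is ¥1.17/unit.
Additional duty on 15.45 from Galmark: +37.4% ad valorem. Applied ad valorem rate = 37.4%.
Duty = ¥299,216.20 × 37.4% + 2,668 × ¥1.17 = ¥115,028.42.
Total = ¥0.00 + ¥25,270.85 + ¥115,028.42 = ¥140,299.27.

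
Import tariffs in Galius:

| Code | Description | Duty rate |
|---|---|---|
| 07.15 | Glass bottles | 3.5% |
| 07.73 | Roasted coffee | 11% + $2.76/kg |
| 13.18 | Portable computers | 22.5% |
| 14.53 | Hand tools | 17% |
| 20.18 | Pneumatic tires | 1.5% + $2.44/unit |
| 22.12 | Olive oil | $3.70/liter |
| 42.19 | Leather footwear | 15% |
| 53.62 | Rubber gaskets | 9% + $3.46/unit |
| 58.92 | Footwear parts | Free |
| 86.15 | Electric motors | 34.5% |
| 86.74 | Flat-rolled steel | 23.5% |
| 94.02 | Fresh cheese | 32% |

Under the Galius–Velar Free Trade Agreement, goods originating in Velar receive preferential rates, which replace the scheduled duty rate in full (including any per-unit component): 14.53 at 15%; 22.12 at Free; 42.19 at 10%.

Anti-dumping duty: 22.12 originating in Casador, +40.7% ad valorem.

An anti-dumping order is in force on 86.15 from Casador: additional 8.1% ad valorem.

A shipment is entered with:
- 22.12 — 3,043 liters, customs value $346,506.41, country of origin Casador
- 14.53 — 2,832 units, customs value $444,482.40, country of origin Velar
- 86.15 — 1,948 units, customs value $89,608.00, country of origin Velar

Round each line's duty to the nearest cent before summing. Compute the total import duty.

Line 1 (22.12, Casador, 3,043 liters, $346,506.41):
Base rate for 22.12 is $3.70/liter.
22.12 has an FTA preferential rate, but origin Casador is not Velar; base rate stands.
Additional duty on 22.12 from Casador: +40.7% ad valorem. Applied ad valorem rate = 40.7%.
Duty = $346,506.41 × 40.7% + 3,043 × $3.70 = $152,287.21.
Line 2 (14.53, Velar, 2,832 units, $444,482.40):
Base rate for 14.53 is 17%.
Origin Velar qualifies under the Galius–Velar agreement and 14.53 is covered: preferential rate 15% applies instead.
Duty = $444,482.40 × 15% = $66,672.36.
Line 3 (86.15, Velar, 1,948 units, $89,608.00):
Base rate for 86.15 is 34.5%.
Origin Velar is the FTA partner but 86.15 is not on the preference list; base rate stands.
The additional-duty order on 86.15 targets Casador, not Velar; it does not apply.
Duty = $89,608.00 × 34.5% = $30,914.76.
Total = $152,287.21 + $66,672.36 + $30,914.76 = $249,874.33.

$249,874.33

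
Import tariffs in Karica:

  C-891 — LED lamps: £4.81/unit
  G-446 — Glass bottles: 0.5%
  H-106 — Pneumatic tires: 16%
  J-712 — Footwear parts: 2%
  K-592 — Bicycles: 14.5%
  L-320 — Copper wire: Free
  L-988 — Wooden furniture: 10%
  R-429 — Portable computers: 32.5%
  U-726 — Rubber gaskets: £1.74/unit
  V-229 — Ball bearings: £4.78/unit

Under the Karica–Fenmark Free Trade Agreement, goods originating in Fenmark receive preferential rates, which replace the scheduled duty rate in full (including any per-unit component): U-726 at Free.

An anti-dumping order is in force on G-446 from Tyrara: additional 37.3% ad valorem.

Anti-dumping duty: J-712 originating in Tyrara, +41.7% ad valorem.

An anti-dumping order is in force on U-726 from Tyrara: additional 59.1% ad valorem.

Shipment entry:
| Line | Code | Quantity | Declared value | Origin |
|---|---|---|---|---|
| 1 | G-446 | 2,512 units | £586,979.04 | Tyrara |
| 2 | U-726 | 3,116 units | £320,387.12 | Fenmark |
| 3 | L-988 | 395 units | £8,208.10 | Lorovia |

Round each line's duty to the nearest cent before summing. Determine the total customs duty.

Line 1 (G-446, Tyrara, 2,512 units, £586,979.04):
Base rate for G-446 is 0.5%.
Additional duty on G-446 from Tyrara: +37.3%. Applied ad valorem rate: 0.5% + 37.3% = 37.8%.
Duty = £586,979.04 × 37.8% = £221,878.08.
Line 2 (U-726, Fenmark, 3,116 units, £320,387.12):
Base rate for U-726 is £1.74/unit.
Origin Fenmark qualifies under the Karica–Fenmark agreement and U-726 is covered: preferential rate Free applies instead.
The additional-duty order on U-726 targets Tyrara, not Fenmark; it does not apply.
Duty = £320,387.12 × 0% = £0.00.
Line 3 (L-988, Lorovia, 395 units, £8,208.10):
Base rate for L-988 is 10%.
Duty = £8,208.10 × 10% = £820.81.
Total = £221,878.08 + £0.00 + £820.81 = £222,698.89.

£222,698.89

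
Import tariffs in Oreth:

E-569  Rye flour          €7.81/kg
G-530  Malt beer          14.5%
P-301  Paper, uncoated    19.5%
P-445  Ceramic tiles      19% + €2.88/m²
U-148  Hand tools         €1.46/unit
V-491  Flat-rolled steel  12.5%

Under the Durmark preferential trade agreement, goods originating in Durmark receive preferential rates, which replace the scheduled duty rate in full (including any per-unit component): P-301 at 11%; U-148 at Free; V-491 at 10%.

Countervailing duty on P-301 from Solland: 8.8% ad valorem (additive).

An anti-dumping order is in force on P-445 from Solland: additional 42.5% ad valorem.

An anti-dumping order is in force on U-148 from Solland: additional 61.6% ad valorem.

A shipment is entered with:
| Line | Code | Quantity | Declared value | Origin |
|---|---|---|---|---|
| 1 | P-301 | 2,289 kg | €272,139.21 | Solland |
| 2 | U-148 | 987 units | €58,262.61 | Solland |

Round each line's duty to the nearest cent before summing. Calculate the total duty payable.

Line 1 (P-301, Solland, 2,289 kg, €272,139.21):
Base rate for P-301 is 19.5%.
P-301 has an FTA preferential rate, but origin Solland is not Durmark; base rate stands.
Additional duty on P-301 from Solland: +8.8%. Applied ad valorem rate: 19.5% + 8.8% = 28.3%.
Duty = €272,139.21 × 28.3% = €77,015.40.
Line 2 (U-148, Solland, 987 units, €58,262.61):
Base rate for U-148 is €1.46/unit.
U-148 has an FTA preferential rate, but origin Solland is not Durmark; base rate stands.
Additional duty on U-148 from Solland: +61.6% ad valorem. Applied ad valorem rate = 61.6%.
Duty = €58,262.61 × 61.6% + 987 × €1.46 = €37,330.79.
Total = €77,015.40 + €37,330.79 = €114,346.19.

€114,346.19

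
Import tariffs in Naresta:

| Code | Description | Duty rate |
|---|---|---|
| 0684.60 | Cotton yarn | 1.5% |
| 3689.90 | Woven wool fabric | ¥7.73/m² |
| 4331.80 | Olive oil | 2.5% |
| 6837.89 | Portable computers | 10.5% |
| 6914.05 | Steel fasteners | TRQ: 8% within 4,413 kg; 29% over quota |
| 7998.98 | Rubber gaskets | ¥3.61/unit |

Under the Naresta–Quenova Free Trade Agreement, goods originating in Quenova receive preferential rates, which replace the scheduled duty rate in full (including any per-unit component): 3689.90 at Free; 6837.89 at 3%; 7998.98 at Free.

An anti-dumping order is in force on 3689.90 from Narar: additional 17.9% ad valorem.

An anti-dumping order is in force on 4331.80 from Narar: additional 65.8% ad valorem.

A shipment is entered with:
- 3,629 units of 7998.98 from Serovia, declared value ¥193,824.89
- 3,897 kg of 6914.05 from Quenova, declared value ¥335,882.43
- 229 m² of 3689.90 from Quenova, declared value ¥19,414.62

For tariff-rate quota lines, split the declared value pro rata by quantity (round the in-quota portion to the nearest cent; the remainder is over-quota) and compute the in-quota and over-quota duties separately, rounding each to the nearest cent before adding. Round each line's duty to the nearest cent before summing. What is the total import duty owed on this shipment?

Line 1 (7998.98, Serovia, 3,629 units, ¥193,824.89):
Base rate for 7998.98 is ¥3.61/unit.
7998.98 has an FTA preferential rate, but origin Serovia is not Quenova; base rate stands.
Duty = 3,629 × ¥3.61 = ¥13,100.69.
Line 2 (6914.05, Quenova, 3,897 kg, ¥335,882.43):
Code 6914.05 is under a tariff-rate quota (threshold 4,413 kg). Quantity 3,897 kg is within the quota, so the in-quota rate 8% applies to the full value.
Duty = ¥335,882.43 × 8% = ¥26,870.59.
Line 3 (3689.90, Quenova, 229 m², ¥19,414.62):
Base rate for 3689.90 is ¥7.73/m².
Origin Quenova qualifies under the Naresta–Quenova agreement and 3689.90 is covered: preferential rate Free applies instead.
The additional-duty order on 3689.90 targets Narar, not Quenova; it does not apply.
Duty = ¥19,414.62 × 0% = ¥0.00.
Total = ¥13,100.69 + ¥26,870.59 + ¥0.00 = ¥39,971.28.

¥39,971.28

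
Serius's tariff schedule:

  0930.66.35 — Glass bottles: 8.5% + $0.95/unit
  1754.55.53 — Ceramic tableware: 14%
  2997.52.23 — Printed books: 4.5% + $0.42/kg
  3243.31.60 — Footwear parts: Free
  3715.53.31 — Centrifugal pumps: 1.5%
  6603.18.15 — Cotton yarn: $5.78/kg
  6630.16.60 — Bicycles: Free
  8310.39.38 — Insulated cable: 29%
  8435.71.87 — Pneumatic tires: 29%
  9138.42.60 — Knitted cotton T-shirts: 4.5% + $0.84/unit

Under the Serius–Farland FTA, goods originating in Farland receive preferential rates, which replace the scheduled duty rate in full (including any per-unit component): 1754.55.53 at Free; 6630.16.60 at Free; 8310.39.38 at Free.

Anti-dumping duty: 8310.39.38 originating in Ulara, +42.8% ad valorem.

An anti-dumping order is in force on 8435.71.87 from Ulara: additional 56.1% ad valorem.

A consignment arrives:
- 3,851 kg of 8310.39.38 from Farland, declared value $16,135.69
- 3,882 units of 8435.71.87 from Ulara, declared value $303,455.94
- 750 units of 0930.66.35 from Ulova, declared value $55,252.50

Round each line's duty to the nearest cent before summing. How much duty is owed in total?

Line 1 (8310.39.38, Farland, 3,851 kg, $16,135.69):
Base rate for 8310.39.38 is 29%.
Origin Farland qualifies under the Serius–Farland agreement and 8310.39.38 is covered: preferential rate Free applies instead.
The additional-duty order on 8310.39.38 targets Ulara, not Farland; it does not apply.
Duty = $16,135.69 × 0% = $0.00.
Line 2 (8435.71.87, Ulara, 3,882 units, $303,455.94):
Base rate for 8435.71.87 is 29%.
Additional duty on 8435.71.87 from Ulara: +56.1%. Applied ad valorem rate: 29% + 56.1% = 85.1%.
Duty = $303,455.94 × 85.1% = $258,241.00.
Line 3 (0930.66.35, Ulova, 750 units, $55,252.50):
Base rate for 0930.66.35 is 8.5% + $0.95/unit.
Duty = $55,252.50 × 8.5% + 750 × $0.95 = $5,408.96.
Total = $0.00 + $258,241.00 + $5,408.96 = $263,649.96.

$263,649.96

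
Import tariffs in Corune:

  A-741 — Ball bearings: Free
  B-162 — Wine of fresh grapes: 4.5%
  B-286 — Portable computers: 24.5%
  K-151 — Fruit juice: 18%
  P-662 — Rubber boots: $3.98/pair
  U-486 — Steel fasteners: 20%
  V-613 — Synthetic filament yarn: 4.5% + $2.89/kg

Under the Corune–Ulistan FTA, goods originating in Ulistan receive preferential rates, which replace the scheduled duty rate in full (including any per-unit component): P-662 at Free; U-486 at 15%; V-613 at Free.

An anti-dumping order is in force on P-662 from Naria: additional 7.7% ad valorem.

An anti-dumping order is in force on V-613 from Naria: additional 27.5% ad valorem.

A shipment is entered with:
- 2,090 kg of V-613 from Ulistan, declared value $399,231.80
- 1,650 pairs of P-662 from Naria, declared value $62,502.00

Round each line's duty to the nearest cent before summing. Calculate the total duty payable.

$11,379.65

Line 1 (V-613, Ulistan, 2,090 kg, $399,231.80):
Base rate for V-613 is 4.5% + $2.89/kg.
Origin Ulistan qualifies under the Corune–Ulistan agreement and V-613 is covered: preferential rate Free applies instead.
The additional-duty order on V-613 targets Naria, not Ulistan; it does not apply.
Duty = $399,231.80 × 0% = $0.00.
Line 2 (P-662, Naria, 1,650 pairs, $62,502.00):
Base rate for P-662 is $3.98/pair.
P-662 has an FTA preferential rate, but origin Naria is not Ulistan; base rate stands.
Additional duty on P-662 from Naria: +7.7% ad valorem. Applied ad valorem rate = 7.7%.
Duty = $62,502.00 × 7.7% + 1,650 × $3.98 = $11,379.65.
Total = $0.00 + $11,379.65 = $11,379.65.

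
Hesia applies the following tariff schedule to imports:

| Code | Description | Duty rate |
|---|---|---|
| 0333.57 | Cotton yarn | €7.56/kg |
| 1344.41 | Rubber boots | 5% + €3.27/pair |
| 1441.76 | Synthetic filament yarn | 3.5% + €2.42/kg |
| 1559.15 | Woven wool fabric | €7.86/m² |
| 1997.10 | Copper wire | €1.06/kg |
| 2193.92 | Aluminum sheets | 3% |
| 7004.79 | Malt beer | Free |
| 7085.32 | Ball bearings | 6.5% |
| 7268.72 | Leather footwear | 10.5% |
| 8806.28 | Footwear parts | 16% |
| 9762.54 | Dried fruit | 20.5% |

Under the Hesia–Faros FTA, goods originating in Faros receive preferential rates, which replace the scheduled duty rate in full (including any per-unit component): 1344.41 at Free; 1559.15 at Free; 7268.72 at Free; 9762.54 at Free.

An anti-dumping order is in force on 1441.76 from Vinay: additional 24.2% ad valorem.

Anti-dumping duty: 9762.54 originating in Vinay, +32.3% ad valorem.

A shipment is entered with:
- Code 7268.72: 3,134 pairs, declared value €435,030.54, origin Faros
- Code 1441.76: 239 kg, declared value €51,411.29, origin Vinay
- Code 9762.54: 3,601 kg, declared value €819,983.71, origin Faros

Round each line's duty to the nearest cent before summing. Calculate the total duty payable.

€14,819.31

Line 1 (7268.72, Faros, 3,134 pairs, €435,030.54):
Base rate for 7268.72 is 10.5%.
Origin Faros qualifies under the Hesia–Faros agreement and 7268.72 is covered: preferential rate Free applies instead.
Duty = €435,030.54 × 0% = €0.00.
Line 2 (1441.76, Vinay, 239 kg, €51,411.29):
Base rate for 1441.76 is 3.5% + €2.42/kg.
Additional duty on 1441.76 from Vinay: +24.2%. Applied ad valorem rate: 3.5% + 24.2% = 27.7%.
Duty = €51,411.29 × 27.7% + 239 × €2.42 = €14,819.31.
Line 3 (9762.54, Faros, 3,601 kg, €819,983.71):
Base rate for 9762.54 is 20.5%.
Origin Faros qualifies under the Hesia–Faros agreement and 9762.54 is covered: preferential rate Free applies instead.
The additional-duty order on 9762.54 targets Vinay, not Faros; it does not apply.
Duty = €819,983.71 × 0% = €0.00.
Total = €0.00 + €14,819.31 + €0.00 = €14,819.31.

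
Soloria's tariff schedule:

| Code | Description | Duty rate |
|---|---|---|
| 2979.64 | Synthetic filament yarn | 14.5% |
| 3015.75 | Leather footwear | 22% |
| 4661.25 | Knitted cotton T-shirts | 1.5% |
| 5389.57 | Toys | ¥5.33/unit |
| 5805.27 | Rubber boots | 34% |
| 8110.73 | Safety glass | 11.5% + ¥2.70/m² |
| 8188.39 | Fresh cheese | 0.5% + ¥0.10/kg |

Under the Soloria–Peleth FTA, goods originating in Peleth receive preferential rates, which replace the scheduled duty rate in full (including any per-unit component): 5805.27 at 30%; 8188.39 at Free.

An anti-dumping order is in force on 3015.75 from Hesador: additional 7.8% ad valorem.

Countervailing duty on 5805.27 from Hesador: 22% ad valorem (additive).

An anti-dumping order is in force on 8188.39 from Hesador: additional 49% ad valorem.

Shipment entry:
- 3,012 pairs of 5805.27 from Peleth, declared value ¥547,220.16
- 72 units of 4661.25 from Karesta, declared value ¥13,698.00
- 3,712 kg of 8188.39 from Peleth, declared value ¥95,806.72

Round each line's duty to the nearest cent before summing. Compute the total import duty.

Line 1 (5805.27, Peleth, 3,012 pairs, ¥547,220.16):
Base rate for 5805.27 is 34%.
Origin Peleth qualifies under the Soloria–Peleth agreement and 5805.27 is covered: preferential rate 30% applies instead.
The additional-duty order on 5805.27 targets Hesador, not Peleth; it does not apply.
Duty = ¥547,220.16 × 30% = ¥164,166.05.
Line 2 (4661.25, Karesta, 72 units, ¥13,698.00):
Base rate for 4661.25 is 1.5%.
Duty = ¥13,698.00 × 1.5% = ¥205.47.
Line 3 (8188.39, Peleth, 3,712 kg, ¥95,806.72):
Base rate for 8188.39 is 0.5% + ¥0.10/kg.
Origin Peleth qualifies under the Soloria–Peleth agreement and 8188.39 is covered: preferential rate Free applies instead.
The additional-duty order on 8188.39 targets Hesador, not Peleth; it does not apply.
Duty = ¥95,806.72 × 0% = ¥0.00.
Total = ¥164,166.05 + ¥205.47 + ¥0.00 = ¥164,371.52.

¥164,371.52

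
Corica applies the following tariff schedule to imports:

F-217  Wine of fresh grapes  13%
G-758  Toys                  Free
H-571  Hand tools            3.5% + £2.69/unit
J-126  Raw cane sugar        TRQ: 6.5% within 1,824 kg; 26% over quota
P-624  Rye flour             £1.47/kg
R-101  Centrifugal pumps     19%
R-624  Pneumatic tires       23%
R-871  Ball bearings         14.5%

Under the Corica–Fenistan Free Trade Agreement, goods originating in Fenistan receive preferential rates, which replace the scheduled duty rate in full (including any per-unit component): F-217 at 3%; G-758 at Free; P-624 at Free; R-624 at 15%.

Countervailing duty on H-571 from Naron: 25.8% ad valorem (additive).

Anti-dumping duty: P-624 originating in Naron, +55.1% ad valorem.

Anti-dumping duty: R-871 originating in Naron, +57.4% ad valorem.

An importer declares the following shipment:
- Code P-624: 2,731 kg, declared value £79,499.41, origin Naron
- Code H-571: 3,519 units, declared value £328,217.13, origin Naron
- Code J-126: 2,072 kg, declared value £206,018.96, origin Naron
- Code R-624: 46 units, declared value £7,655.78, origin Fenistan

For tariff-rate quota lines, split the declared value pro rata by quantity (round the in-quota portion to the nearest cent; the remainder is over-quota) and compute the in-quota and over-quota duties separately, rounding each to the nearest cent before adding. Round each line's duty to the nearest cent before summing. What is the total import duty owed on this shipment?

Line 1 (P-624, Naron, 2,731 kg, £79,499.41):
Base rate for P-624 is £1.47/kg.
P-624 has an FTA preferential rate, but origin Naron is not Fenistan; base rate stands.
Additional duty on P-624 from Naron: +55.1% ad valorem. Applied ad valorem rate = 55.1%.
Duty = £79,499.41 × 55.1% + 2,731 × £1.47 = £47,818.74.
Line 2 (H-571, Naron, 3,519 units, £328,217.13):
Base rate for H-571 is 3.5% + £2.69/unit.
Additional duty on H-571 from Naron: +25.8%. Applied ad valorem rate: 3.5% + 25.8% = 29.3%.
Duty = £328,217.13 × 29.3% + 3,519 × £2.69 = £105,633.73.
Line 3 (J-126, Naron, 2,072 kg, £206,018.96):
Code J-126 is under a tariff-rate quota (threshold 1,824 kg). In-quota: 1,824 kg at 6.5%; over-quota: 248 kg at 26%.
Pro-rata value split: in-quota = £206,018.96 × 1,824/2,072 = £181,360.32; over-quota = £206,018.96 − £181,360.32 = £24,658.64.
In-quota duty = £181,360.32 × 6.5% = £11,788.42. Over-quota duty = £24,658.64 × 26% = £6,411.25.
Line duty = £11,788.42 + £6,411.25 = £18,199.67.
Line 4 (R-624, Fenistan, 46 units, £7,655.78):
Base rate for R-624 is 23%.
Origin Fenistan qualifies under the Corica–Fenistan agreement and R-624 is covered: preferential rate 15% applies instead.
Duty = £7,655.78 × 15% = £1,148.37.
Total = £47,818.74 + £105,633.73 + £18,199.67 + £1,148.37 = £172,800.51.

£172,800.51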